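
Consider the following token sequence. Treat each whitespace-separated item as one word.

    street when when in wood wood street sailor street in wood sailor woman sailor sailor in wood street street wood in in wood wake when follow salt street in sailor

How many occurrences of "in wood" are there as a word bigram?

4

Scanning the 29 overlapping bigram windows for "in wood":
  position 4–5: in wood
  position 10–11: in wood
  position 16–17: in wood
  position 22–23: in wood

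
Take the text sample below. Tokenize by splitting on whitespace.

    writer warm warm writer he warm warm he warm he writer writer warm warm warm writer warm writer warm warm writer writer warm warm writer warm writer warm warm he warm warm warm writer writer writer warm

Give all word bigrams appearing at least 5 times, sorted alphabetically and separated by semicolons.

Bigram counts meeting the condition (at least 5 times):
  warm warm: 9
  warm writer: 7
  writer warm: 8

warm warm; warm writer; writer warm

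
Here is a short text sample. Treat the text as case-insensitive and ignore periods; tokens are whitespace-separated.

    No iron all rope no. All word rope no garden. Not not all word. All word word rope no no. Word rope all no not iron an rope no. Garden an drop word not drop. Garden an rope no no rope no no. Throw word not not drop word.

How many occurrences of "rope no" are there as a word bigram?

6

Scanning the 48 overlapping bigram windows for "rope no":
  position 4–5: rope no
  position 8–9: rope no
  position 18–19: rope no
  position 28–29: rope no
  position 38–39: rope no
  position 41–42: rope no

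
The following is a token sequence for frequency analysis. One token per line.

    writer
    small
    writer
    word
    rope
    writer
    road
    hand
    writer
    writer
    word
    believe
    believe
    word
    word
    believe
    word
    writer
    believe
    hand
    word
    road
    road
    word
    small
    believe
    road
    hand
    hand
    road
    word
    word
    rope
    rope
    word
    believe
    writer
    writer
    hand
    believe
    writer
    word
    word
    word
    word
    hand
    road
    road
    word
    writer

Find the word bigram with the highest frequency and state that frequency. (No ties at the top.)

Bigram frequencies (highest first):
  word word: 5
  writer word: 3
  word believe: 3
  road word: 3
  word rope: 2
  road hand: 2
  … (25 more, each ≤ 2)

"word word", 5 times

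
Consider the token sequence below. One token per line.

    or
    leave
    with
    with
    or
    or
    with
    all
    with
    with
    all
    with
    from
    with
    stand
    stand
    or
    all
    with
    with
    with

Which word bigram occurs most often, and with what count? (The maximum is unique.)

Bigram frequencies (highest first):
  with with: 4
  all with: 3
  with all: 2
  or leave: 1
  leave with: 1
  with or: 1
  … (8 more, each ≤ 1)

"with with", 4 times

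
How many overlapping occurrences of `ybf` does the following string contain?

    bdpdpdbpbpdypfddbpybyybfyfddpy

1

Sliding a length-3 window over the 30 characters (28 positions):
  position 22–24: ybf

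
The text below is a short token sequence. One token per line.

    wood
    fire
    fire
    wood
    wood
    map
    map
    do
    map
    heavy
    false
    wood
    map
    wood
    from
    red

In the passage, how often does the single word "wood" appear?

5

Scanning the 16 tokens for "wood":
  position 1: wood
  position 4: wood
  position 5: wood
  position 12: wood
  position 14: wood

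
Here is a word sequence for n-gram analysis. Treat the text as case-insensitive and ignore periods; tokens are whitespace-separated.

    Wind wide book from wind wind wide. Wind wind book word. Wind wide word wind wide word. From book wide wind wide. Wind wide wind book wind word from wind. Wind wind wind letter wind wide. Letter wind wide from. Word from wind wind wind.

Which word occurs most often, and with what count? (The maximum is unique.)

"wind", 20 times

Unigram frequencies (highest first):
  wind: 20
  wide: 9
  from: 5
  word: 5
  book: 4
  letter: 2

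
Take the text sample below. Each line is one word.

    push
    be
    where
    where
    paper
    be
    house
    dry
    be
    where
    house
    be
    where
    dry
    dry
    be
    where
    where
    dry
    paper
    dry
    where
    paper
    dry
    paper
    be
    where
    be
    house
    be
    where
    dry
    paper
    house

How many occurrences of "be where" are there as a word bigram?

Scanning the 33 overlapping bigram windows for "be where":
  position 2–3: be where
  position 9–10: be where
  position 12–13: be where
  position 16–17: be where
  position 26–27: be where
  position 30–31: be where

6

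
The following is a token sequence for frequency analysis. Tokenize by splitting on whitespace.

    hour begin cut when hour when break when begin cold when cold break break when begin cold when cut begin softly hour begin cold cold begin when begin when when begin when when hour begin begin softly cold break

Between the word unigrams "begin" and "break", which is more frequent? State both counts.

"begin" (10 vs 4)

"begin": 10 occurrences
"break": 4 occurrences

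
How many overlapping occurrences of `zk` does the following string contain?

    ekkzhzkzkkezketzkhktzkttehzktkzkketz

Sliding a length-2 window over the 36 characters (35 positions):
  position 6–7: zk
  position 8–9: zk
  position 12–13: zk
  position 16–17: zk
  position 21–22: zk
  position 27–28: zk
  position 31–32: zk

7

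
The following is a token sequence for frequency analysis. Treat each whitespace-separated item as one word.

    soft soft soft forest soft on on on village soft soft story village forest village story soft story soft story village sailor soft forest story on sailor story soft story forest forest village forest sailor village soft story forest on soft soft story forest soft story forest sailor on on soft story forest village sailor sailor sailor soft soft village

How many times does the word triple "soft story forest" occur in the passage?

Scanning the 58 overlapping trigram windows for "soft story forest":
  position 29–31: soft story forest
  position 37–39: soft story forest
  position 42–44: soft story forest
  position 45–47: soft story forest
  position 51–53: soft story forest

5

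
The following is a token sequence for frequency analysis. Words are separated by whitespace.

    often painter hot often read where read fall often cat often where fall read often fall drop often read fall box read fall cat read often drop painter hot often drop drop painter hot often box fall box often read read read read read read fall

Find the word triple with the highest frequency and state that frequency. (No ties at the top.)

"read read read", 4 times

Trigram frequencies (highest first):
  read read read: 4
  painter hot often: 3
  drop painter hot: 2
  often painter hot: 1
  hot often read: 1
  often read where: 1
  … (32 more, each ≤ 1)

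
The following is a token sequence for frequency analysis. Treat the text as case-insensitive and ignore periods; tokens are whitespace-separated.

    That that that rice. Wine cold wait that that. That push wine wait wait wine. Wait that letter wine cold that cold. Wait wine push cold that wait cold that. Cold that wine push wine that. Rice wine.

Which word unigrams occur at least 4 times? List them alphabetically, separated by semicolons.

Unigram counts meeting the condition (at least 4 times):
  cold: 6
  that: 12
  wait: 6
  wine: 8

cold; that; wait; wine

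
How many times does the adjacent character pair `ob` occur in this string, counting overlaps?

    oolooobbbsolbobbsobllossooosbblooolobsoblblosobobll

Sliding a length-2 window over the 51 characters (50 positions):
  position 6–7: ob
  position 14–15: ob
  position 18–19: ob
  position 36–37: ob
  position 39–40: ob
  position 46–47: ob
  position 48–49: ob

7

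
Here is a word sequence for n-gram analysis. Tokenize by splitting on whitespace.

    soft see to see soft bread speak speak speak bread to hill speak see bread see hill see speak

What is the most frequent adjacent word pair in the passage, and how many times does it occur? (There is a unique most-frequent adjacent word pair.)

Bigram frequencies (highest first):
  speak speak: 2
  soft see: 1
  see to: 1
  to see: 1
  see soft: 1
  soft bread: 1
  … (11 more, each ≤ 1)

"speak speak", 2 times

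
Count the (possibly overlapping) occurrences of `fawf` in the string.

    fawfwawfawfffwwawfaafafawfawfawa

4

Sliding a length-4 window over the 32 characters (29 positions):
  position 1–4: fawf
  position 8–11: fawf
  position 23–26: fawf
  position 26–29: fawf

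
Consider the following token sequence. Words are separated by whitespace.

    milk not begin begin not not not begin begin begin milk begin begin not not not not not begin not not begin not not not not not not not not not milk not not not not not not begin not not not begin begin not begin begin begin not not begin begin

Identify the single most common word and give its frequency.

"not", 32 times

Unigram frequencies (highest first):
  not: 32
  begin: 17
  milk: 3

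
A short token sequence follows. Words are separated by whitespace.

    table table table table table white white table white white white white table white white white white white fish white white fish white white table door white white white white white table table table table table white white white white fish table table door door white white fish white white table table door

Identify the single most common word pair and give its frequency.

"white white", 19 times

Bigram frequencies (highest first):
  white white: 19
  table table: 10
  white table: 5
  table white: 4
  white fish: 4
  fish white: 3
  … (4 more, each ≤ 3)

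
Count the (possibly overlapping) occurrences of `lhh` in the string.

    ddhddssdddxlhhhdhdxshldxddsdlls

Sliding a length-3 window over the 31 characters (29 positions):
  position 12–14: lhh

1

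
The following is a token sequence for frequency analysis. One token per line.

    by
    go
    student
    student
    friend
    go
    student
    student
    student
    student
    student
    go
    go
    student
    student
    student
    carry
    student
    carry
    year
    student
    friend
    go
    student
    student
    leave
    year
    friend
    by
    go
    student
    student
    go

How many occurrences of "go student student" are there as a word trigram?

Scanning the 31 overlapping trigram windows for "go student student":
  position 2–4: go student student
  position 6–8: go student student
  position 13–15: go student student
  position 23–25: go student student
  position 30–32: go student student

5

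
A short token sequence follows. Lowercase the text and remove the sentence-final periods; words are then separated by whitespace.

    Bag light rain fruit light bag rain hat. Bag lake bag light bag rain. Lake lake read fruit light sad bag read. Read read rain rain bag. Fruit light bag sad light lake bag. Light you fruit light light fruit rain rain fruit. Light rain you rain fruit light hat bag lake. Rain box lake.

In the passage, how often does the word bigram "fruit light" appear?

6

Scanning the 54 overlapping bigram windows for "fruit light":
  position 4–5: fruit light
  position 18–19: fruit light
  position 28–29: fruit light
  position 37–38: fruit light
  position 43–44: fruit light
  position 48–49: fruit light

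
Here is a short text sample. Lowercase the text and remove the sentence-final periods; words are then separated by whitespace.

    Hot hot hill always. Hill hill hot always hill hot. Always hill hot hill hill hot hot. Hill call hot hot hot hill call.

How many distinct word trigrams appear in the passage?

15

24 tokens → 22 trigram windows in total.
Repeated trigrams (each contributes count−1 duplicates):
  hot hot hill: 3
  always hill hot: 2
  hill hill hot: 2
  hill hot always: 2
  hot always hill: 2
  hot hill call: 2
7 duplicate windows → 22 − 7 = 15 distinct.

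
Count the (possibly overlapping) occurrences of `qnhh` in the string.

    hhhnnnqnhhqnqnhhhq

2

Sliding a length-4 window over the 18 characters (15 positions):
  position 7–10: qnhh
  position 13–16: qnhh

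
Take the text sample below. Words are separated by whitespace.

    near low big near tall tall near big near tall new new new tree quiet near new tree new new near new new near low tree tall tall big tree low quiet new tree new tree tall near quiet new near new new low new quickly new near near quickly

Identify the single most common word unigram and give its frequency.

Unigram frequencies (highest first):
  new: 15
  near: 11
  tall: 6
  tree: 6
  low: 4
  big: 3
  … (2 more, each ≤ 3)

"new", 15 times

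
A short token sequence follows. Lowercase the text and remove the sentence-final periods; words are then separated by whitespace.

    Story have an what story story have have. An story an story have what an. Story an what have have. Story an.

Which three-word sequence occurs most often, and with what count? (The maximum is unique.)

"an story an", 2 times

Trigram frequencies (highest first):
  an story an: 2
  story have an: 1
  have an what: 1
  an what story: 1
  what story story: 1
  story story have: 1
  … (13 more, each ≤ 1)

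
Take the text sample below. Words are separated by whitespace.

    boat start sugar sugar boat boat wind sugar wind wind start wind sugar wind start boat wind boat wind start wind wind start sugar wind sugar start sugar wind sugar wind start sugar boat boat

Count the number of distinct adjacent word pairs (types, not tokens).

14

35 tokens → 34 bigram windows in total.
Repeated bigrams (each contributes count−1 duplicates):
  sugar wind: 5
  wind start: 5
  start sugar: 4
  wind sugar: 4
  boat wind: 3
  boat boat: 2
  start wind: 2
  sugar boat: 2
  … (1 more repeated)
20 duplicate windows → 34 − 20 = 14 distinct.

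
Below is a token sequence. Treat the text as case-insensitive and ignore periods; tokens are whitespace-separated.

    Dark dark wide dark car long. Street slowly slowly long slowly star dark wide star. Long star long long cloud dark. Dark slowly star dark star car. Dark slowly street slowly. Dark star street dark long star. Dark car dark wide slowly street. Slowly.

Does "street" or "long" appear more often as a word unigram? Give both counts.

"street": 4 occurrences
"long": 6 occurrences

"long" (6 vs 4)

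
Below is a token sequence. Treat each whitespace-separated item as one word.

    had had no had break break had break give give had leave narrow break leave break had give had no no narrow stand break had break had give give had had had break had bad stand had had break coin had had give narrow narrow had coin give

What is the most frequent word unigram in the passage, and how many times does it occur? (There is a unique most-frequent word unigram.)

"had", 18 times

Unigram frequencies (highest first):
  had: 18
  break: 9
  give: 7
  narrow: 4
  no: 3
  leave: 2
  … (3 more, each ≤ 2)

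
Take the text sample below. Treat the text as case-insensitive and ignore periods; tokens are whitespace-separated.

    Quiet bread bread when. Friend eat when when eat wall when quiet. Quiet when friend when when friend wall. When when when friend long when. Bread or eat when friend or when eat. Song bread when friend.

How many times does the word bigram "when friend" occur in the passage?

Scanning the 36 overlapping bigram windows for "when friend":
  position 4–5: when friend
  position 14–15: when friend
  position 17–18: when friend
  position 22–23: when friend
  position 29–30: when friend
  position 36–37: when friend

6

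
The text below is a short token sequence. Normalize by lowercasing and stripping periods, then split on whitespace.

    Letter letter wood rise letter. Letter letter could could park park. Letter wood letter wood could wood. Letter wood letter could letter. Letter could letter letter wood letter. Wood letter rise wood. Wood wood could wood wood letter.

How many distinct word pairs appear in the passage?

16

38 tokens → 37 bigram windows in total.
Repeated bigrams (each contributes count−1 duplicates):
  letter wood: 6
  wood letter: 6
  letter letter: 5
  letter could: 3
  wood wood: 3
  could letter: 2
  could wood: 2
  wood could: 2
21 duplicate windows → 37 − 21 = 16 distinct.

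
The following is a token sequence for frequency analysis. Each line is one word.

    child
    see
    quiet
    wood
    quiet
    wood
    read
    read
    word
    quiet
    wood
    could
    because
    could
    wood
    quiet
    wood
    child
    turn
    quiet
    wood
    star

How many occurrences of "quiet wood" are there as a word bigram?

5

Scanning the 21 overlapping bigram windows for "quiet wood":
  position 3–4: quiet wood
  position 5–6: quiet wood
  position 10–11: quiet wood
  position 16–17: quiet wood
  position 20–21: quiet wood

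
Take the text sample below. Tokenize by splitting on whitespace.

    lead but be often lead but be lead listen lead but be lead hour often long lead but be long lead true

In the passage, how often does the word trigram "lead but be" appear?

Scanning the 20 overlapping trigram windows for "lead but be":
  position 1–3: lead but be
  position 5–7: lead but be
  position 10–12: lead but be
  position 17–19: lead but be

4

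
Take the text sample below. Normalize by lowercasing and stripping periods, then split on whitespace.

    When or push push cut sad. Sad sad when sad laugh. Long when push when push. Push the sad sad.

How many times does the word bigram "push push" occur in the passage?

Scanning the 19 overlapping bigram windows for "push push":
  position 3–4: push push
  position 16–17: push push

2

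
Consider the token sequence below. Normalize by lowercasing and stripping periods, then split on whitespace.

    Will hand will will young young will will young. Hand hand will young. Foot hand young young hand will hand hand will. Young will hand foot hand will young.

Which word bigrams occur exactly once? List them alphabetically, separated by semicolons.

Bigram counts meeting the condition (exactly once):
  hand foot: 1
  hand young: 1
  young foot: 1

hand foot; hand young; young foot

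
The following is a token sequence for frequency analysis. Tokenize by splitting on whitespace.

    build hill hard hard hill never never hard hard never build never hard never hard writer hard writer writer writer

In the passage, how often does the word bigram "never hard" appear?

Scanning the 19 overlapping bigram windows for "never hard":
  position 7–8: never hard
  position 12–13: never hard
  position 14–15: never hard

3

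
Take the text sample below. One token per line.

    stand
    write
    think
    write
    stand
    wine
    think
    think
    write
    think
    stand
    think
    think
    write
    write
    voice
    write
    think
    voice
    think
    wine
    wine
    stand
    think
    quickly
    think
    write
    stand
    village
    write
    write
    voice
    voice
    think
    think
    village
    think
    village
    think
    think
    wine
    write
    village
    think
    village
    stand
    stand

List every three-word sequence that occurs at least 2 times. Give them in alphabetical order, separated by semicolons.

think think write; think village think; think write stand; village think village; write write voice

Trigram counts meeting the condition (at least 2 times):
  think think write: 2
  think village think: 2
  think write stand: 2
  village think village: 2
  write write voice: 2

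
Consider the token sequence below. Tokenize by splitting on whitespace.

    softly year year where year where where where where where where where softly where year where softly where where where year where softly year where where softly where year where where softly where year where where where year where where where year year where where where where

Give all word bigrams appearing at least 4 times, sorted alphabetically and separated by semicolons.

Bigram counts meeting the condition (at least 4 times):
  softly where: 4
  where softly: 5
  where where: 17
  where year: 7
  year where: 9

softly where; where softly; where where; where year; year where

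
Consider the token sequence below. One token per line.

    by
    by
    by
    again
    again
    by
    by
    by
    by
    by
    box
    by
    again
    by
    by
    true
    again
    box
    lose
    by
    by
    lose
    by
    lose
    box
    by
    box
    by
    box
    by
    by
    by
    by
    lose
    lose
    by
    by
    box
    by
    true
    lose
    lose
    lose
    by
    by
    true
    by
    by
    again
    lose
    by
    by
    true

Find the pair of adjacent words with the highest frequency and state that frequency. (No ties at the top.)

Bigram frequencies (highest first):
  by by: 15
  box by: 5
  lose by: 5
  by box: 4
  by true: 4
  by again: 3
  … (11 more, each ≤ 3)

"by by", 15 times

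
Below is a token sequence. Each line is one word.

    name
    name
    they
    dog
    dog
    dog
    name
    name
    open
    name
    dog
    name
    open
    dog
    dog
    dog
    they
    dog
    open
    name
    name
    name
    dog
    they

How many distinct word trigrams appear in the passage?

24 tokens → 22 trigram windows in total.
Repeated trigrams (each contributes count−1 duplicates):
  dog dog dog: 2
1 duplicate windows → 22 − 1 = 21 distinct.

21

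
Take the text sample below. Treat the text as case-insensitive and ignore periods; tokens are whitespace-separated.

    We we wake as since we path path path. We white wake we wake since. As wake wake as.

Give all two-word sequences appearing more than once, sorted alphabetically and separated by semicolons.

path path; wake as; we wake

Bigram counts meeting the condition (more than once):
  path path: 2
  wake as: 2
  we wake: 2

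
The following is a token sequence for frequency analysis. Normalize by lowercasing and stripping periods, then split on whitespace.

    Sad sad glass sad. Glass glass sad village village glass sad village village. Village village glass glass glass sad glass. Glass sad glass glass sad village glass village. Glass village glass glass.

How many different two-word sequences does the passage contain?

32 tokens → 31 bigram windows in total.
Repeated bigrams (each contributes count−1 duplicates):
  glass glass: 6
  glass sad: 6
  village glass: 5
  sad glass: 4
  village village: 4
  sad village: 3
  glass village: 2
23 duplicate windows → 31 − 23 = 8 distinct.

8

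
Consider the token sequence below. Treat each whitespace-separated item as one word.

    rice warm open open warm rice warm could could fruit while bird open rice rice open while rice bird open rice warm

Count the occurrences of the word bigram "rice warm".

Scanning the 21 overlapping bigram windows for "rice warm":
  position 1–2: rice warm
  position 6–7: rice warm
  position 21–22: rice warm

3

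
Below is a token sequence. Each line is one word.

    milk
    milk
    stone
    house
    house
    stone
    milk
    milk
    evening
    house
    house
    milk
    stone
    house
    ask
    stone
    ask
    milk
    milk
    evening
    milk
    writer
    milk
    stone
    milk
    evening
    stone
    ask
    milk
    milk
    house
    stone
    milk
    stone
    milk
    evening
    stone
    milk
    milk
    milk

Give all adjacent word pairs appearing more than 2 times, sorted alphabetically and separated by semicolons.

Bigram counts meeting the condition (more than 2 times):
  milk evening: 4
  milk milk: 6
  milk stone: 4
  stone milk: 5

milk evening; milk milk; milk stone; stone milk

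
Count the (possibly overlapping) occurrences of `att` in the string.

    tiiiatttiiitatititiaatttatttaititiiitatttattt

5

Sliding a length-3 window over the 45 characters (43 positions):
  position 5–7: att
  position 21–23: att
  position 25–27: att
  position 38–40: att
  position 42–44: att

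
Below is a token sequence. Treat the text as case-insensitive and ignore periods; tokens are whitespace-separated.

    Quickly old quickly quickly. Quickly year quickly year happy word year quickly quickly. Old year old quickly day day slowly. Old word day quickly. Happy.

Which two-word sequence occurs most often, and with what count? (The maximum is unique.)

Bigram frequencies (highest first):
  quickly quickly: 3
  quickly old: 2
  old quickly: 2
  quickly year: 2
  year quickly: 2
  year happy: 1
  … (12 more, each ≤ 1)

"quickly quickly", 3 times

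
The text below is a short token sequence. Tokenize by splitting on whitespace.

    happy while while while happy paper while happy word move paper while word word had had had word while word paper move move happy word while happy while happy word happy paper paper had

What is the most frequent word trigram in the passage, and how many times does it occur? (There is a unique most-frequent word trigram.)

Trigram frequencies (highest first):
  while happy word: 2
  happy while while: 1
  while while while: 1
  while while happy: 1
  while happy paper: 1
  happy paper while: 1
  … (25 more, each ≤ 1)

"while happy word", 2 times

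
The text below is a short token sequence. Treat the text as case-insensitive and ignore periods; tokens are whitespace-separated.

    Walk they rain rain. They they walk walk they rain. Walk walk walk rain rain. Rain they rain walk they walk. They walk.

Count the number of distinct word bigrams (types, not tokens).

23 tokens → 22 bigram windows in total.
Repeated bigrams (each contributes count−1 duplicates):
  walk they: 4
  rain rain: 3
  they rain: 3
  they walk: 3
  walk walk: 3
  rain they: 2
  rain walk: 2
13 duplicate windows → 22 − 13 = 9 distinct.

9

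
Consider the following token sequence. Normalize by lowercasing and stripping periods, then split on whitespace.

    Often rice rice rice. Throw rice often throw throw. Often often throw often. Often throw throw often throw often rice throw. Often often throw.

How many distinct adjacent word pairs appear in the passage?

24 tokens → 23 bigram windows in total.
Repeated bigrams (each contributes count−1 duplicates):
  often throw: 5
  throw often: 5
  often often: 3
  often rice: 2
  rice rice: 2
  rice throw: 2
  throw throw: 2
14 duplicate windows → 23 − 14 = 9 distinct.

9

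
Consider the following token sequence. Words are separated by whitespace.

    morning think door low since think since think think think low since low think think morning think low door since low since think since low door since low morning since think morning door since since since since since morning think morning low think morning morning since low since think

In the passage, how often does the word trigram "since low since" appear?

2

Scanning the 47 overlapping trigram windows for "since low since":
  position 20–22: since low since
  position 46–48: since low since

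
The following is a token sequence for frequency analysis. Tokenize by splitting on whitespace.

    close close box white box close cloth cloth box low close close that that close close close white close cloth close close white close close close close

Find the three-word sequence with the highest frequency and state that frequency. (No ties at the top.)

"close close close", 3 times

Trigram frequencies (highest first):
  close close close: 3
  close close white: 2
  close white close: 2
  close close box: 1
  close box white: 1
  box white box: 1
  … (15 more, each ≤ 1)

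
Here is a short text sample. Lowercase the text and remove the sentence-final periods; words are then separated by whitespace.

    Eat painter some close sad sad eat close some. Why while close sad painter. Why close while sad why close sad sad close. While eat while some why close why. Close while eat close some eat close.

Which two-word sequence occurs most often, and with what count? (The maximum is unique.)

Bigram frequencies (highest first):
  why close: 4
  close sad: 3
  eat close: 3
  close while: 3
  sad sad: 2
  close some: 2
  … (17 more, each ≤ 2)

"why close", 4 times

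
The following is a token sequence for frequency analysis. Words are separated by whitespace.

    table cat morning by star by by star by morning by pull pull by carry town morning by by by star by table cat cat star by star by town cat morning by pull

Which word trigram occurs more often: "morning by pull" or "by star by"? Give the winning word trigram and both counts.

"morning by pull": 2 occurrences
"by star by": 4 occurrences

"by star by" (4 vs 2)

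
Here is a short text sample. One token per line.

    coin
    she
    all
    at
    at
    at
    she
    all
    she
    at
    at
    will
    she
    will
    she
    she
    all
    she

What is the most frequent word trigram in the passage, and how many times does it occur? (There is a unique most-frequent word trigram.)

Trigram frequencies (highest first):
  she all she: 2
  coin she all: 1
  she all at: 1
  all at at: 1
  at at at: 1
  at at she: 1
  … (9 more, each ≤ 1)

"she all she", 2 times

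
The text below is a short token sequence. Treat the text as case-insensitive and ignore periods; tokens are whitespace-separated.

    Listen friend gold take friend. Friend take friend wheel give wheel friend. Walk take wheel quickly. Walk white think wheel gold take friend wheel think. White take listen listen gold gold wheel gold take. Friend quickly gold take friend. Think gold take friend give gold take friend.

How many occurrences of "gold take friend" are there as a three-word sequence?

Scanning the 45 overlapping trigram windows for "gold take friend":
  position 3–5: gold take friend
  position 21–23: gold take friend
  position 33–35: gold take friend
  position 37–39: gold take friend
  position 41–43: gold take friend
  position 45–47: gold take friend

6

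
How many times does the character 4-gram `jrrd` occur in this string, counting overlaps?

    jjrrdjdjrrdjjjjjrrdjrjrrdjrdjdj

Sliding a length-4 window over the 31 characters (28 positions):
  position 2–5: jrrd
  position 8–11: jrrd
  position 16–19: jrrd
  position 22–25: jrrd

4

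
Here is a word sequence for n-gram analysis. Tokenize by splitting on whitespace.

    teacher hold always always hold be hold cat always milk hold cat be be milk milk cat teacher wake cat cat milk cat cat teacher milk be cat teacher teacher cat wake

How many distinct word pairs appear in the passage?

32 tokens → 31 bigram windows in total.
Repeated bigrams (each contributes count−1 duplicates):
  cat teacher: 3
  cat cat: 2
  hold cat: 2
  milk cat: 2
5 duplicate windows → 31 − 5 = 26 distinct.

26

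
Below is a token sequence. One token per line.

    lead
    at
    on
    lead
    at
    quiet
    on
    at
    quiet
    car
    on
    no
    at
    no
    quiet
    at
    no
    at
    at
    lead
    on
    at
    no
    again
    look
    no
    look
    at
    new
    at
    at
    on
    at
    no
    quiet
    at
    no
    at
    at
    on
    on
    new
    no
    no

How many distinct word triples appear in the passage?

44 tokens → 42 trigram windows in total.
Repeated trigrams (each contributes count−1 duplicates):
  at at on: 2
  at no at: 2
  at no quiet: 2
  no at at: 2
  no quiet at: 2
  on at no: 2
  quiet at no: 2
7 duplicate windows → 42 − 7 = 35 distinct.

35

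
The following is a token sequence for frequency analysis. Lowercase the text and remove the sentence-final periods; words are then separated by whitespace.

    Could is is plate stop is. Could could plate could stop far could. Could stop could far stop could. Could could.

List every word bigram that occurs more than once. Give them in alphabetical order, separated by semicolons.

Bigram counts meeting the condition (more than once):
  could could: 4
  could stop: 2
  stop could: 2

could could; could stop; stop could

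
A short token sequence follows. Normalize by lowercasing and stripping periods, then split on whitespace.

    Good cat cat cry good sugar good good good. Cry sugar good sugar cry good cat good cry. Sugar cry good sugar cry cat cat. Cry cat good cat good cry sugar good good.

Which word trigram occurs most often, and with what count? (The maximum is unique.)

"good cry sugar", 3 times

Trigram frequencies (highest first):
  good cry sugar: 3
  cat cat cry: 2
  cry good sugar: 2
  sugar good good: 2
  cry sugar good: 2
  good sugar cry: 2
  … (16 more, each ≤ 2)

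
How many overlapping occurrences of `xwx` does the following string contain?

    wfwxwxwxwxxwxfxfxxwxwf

Sliding a length-3 window over the 22 characters (20 positions):
  position 4–6: xwx
  position 6–8: xwx
  position 8–10: xwx
  position 11–13: xwx
  position 18–20: xwx

5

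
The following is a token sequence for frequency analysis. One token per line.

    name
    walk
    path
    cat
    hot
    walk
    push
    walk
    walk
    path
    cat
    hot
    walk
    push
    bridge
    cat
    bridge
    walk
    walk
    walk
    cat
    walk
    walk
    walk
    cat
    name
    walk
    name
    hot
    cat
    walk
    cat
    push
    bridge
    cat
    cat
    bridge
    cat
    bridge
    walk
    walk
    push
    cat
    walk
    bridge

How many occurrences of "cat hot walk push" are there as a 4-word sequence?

2

Scanning the 42 overlapping 4-gram windows for "cat hot walk push":
  position 4–7: cat hot walk push
  position 11–14: cat hot walk push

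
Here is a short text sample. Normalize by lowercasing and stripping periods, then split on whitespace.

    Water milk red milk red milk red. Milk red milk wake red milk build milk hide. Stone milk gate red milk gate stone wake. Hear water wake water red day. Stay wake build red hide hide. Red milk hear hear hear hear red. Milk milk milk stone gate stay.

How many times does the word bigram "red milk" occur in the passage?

Scanning the 48 overlapping bigram windows for "red milk":
  position 3–4: red milk
  position 5–6: red milk
  position 7–8: red milk
  position 9–10: red milk
  position 12–13: red milk
  position 20–21: red milk
  position 37–38: red milk
  position 43–44: red milk

8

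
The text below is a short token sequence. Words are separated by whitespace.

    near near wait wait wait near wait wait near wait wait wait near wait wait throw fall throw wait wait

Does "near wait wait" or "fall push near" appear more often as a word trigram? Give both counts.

"near wait wait": 4 occurrences
"fall push near": 0 occurrences

"near wait wait" (4 vs 0)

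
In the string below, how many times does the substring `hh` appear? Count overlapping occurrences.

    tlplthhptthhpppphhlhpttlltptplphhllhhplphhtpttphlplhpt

6

Sliding a length-2 window over the 54 characters (53 positions):
  position 6–7: hh
  position 11–12: hh
  position 17–18: hh
  position 32–33: hh
  position 36–37: hh
  position 41–42: hh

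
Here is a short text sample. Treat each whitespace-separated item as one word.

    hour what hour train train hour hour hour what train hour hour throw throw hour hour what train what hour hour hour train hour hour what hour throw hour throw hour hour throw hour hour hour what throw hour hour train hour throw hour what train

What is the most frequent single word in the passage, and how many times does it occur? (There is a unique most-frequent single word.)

"hour", 25 times

Unigram frequencies (highest first):
  hour: 25
  what: 7
  train: 7
  throw: 7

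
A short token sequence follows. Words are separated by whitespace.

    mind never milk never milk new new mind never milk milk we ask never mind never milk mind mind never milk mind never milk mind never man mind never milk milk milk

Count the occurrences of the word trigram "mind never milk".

Scanning the 30 overlapping trigram windows for "mind never milk":
  position 1–3: mind never milk
  position 8–10: mind never milk
  position 15–17: mind never milk
  position 19–21: mind never milk
  position 22–24: mind never milk
  position 28–30: mind never milk

6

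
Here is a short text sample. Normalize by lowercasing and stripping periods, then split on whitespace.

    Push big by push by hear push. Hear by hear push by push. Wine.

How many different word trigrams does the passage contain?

11

14 tokens → 12 trigram windows in total.
Repeated trigrams (each contributes count−1 duplicates):
  by hear push: 2
1 duplicate windows → 12 − 1 = 11 distinct.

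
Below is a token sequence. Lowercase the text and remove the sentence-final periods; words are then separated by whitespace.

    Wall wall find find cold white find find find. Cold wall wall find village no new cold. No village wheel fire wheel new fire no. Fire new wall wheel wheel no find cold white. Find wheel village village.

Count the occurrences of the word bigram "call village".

0

Scanning the 37 overlapping bigram windows for "call village":
  (none found)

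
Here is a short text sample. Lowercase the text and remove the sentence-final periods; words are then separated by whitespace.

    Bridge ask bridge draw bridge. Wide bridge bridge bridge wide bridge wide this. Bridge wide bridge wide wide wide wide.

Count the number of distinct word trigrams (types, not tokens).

14

20 tokens → 18 trigram windows in total.
Repeated trigrams (each contributes count−1 duplicates):
  bridge wide bridge: 3
  wide bridge wide: 2
  wide wide wide: 2
4 duplicate windows → 18 − 4 = 14 distinct.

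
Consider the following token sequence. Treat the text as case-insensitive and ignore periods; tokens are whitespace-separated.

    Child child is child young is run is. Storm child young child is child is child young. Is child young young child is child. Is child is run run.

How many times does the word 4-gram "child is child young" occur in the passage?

Scanning the 26 overlapping 4-gram windows for "child is child young":
  position 2–5: child is child young
  position 14–17: child is child young

2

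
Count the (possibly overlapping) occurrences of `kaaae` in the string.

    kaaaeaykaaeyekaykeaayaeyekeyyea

1

Sliding a length-5 window over the 31 characters (27 positions):
  position 1–5: kaaae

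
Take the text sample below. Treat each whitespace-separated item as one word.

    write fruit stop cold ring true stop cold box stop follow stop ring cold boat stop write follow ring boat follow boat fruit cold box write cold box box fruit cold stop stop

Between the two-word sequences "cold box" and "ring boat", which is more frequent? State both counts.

"cold box" (3 vs 1)

"cold box": 3 occurrences
"ring boat": 1 occurrence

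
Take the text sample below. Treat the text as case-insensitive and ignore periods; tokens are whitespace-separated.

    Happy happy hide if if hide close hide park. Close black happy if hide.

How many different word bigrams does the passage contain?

14 tokens → 13 bigram windows in total.
Repeated bigrams (each contributes count−1 duplicates):
  if hide: 2
1 duplicate windows → 13 − 1 = 12 distinct.

12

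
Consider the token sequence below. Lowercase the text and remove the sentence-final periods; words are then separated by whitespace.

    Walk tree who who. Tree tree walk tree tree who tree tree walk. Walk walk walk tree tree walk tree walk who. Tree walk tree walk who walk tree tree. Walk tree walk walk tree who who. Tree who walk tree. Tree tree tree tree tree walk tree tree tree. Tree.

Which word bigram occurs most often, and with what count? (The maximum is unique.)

Bigram frequencies (highest first):
  tree tree: 13
  walk tree: 10
  tree walk: 9
  tree who: 4
  who tree: 4
  walk walk: 4
  … (3 more, each ≤ 2)

"tree tree", 13 times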